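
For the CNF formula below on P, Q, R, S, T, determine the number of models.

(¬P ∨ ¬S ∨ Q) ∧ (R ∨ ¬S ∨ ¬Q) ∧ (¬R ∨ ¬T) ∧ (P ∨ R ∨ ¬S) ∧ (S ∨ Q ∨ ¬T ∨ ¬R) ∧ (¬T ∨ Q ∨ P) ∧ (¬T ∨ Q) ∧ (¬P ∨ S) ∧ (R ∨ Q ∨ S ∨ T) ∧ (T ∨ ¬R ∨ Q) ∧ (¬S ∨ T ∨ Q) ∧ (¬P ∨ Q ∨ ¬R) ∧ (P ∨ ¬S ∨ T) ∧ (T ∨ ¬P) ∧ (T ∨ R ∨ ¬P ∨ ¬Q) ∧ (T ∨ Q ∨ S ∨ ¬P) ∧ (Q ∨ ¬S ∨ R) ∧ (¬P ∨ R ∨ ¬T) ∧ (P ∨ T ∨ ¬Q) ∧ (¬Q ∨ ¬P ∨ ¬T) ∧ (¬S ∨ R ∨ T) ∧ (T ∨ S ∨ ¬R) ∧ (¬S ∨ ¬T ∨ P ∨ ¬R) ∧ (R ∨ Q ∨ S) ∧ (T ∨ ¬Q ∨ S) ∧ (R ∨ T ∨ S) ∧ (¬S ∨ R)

There are 2^5 = 32 truth assignments over (P, Q, R, S, T).
Split on R. With R = True, the clauses containing R are satisfied and ¬R drops from the rest; 0 of the 2^4 = 16 assignments to the other variables satisfy what remains.
With R = False, by the same count on the reduced clause set, 1 assignment works.
(One model: P=F, Q=T, R=F, S=F, T=T.)
Total: 0 + 1 = 1.

1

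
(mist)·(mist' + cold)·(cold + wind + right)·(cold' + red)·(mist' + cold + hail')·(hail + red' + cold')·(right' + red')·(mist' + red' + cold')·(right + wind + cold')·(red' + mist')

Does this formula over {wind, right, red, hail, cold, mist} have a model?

No, unsatisfiable

From the singleton clause (mist), mist = 1.
From the singleton clause (cold), cold = 1.
From the singleton clause (red), red = 1.
But (red') is also a unit clause — contradiction.
No assignment satisfies every clause.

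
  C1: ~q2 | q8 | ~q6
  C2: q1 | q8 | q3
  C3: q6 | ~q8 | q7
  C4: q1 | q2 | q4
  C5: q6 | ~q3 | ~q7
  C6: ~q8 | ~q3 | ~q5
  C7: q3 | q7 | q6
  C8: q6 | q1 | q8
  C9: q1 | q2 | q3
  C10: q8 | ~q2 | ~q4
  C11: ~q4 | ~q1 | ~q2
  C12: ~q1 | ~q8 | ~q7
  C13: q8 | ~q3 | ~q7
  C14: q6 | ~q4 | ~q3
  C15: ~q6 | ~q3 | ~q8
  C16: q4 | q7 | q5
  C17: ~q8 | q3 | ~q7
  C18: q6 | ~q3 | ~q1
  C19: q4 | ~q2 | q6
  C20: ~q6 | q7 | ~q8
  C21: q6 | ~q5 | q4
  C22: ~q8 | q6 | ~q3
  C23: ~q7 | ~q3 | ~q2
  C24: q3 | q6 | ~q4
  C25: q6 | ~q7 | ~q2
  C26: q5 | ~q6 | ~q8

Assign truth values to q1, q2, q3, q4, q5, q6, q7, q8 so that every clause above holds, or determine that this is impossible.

Try q2 = 0.
Try q1 = 1.
Try q8 = 0.
Try q3 = 0.
Try q7 = 0.
Unit clause (q6) forces q6 = 1.
Try q4 = 0.
Unit clause (q5) forces q5 = 1.
Every clause now holds.

q1: 1,  q2: 0,  q3: 0,  q4: 0,  q5: 1,  q6: 1,  q7: 0,  q8: 0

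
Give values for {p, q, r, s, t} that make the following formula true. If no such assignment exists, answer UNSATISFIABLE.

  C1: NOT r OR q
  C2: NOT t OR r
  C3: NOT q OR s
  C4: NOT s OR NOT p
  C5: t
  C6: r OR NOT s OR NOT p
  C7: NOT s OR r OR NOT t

p: false, q: true, r: true, s: true, t: true

(t) alone gives t = true.
(r) alone gives r = true.
(q) alone gives q = true.
(s) alone gives s = true.
(NOT p) alone gives p = false.
All clauses are satisfied.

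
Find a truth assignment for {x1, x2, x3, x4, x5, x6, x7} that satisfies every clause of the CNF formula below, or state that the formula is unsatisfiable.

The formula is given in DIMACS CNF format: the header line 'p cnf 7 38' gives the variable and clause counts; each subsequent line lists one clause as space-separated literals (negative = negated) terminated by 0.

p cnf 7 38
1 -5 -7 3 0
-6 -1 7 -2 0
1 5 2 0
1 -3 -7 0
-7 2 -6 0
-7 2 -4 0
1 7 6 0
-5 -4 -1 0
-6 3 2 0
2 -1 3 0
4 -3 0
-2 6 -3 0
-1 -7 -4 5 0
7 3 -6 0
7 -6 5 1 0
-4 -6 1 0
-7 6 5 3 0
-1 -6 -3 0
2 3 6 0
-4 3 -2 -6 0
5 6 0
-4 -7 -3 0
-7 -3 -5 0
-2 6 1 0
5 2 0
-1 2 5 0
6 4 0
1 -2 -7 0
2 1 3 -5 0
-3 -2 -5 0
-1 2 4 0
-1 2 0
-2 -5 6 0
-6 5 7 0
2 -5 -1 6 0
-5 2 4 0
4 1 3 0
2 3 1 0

Branch on x4: set x4 = False.
Unit clause (¬x3) forces x3 = False.
Unit clause (x6) forces x6 = True.
Unit clause (x2) forces x2 = True.
Unit clause (x7) forces x7 = True.
Unit clause (x1) forces x1 = True.
No clause remains; x5 is free.

x1: True; x2: True; x3: False; x4: False; x5: True; x6: True; x7: True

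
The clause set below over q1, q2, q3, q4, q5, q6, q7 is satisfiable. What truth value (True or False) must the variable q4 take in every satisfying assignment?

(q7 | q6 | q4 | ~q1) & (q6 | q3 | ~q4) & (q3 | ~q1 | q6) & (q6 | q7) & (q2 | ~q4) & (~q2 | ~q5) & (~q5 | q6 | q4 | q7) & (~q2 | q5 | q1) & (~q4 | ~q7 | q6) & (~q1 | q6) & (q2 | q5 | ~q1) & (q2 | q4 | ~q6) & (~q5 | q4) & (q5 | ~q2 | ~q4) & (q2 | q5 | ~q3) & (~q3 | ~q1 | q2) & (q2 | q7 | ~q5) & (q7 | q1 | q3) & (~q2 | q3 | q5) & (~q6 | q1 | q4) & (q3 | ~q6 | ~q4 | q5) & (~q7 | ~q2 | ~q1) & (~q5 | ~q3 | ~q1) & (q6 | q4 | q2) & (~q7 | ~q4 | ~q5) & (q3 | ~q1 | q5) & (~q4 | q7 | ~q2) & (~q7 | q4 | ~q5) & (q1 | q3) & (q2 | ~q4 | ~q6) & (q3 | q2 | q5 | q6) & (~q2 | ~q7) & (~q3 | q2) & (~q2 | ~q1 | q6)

False

Suppose q4 = 1.
(q2) alone gives q2 = 1.
(~q5) alone gives q5 = 0.
That conflicts with the unit clause (q5).
So every satisfying assignment has q4 = False.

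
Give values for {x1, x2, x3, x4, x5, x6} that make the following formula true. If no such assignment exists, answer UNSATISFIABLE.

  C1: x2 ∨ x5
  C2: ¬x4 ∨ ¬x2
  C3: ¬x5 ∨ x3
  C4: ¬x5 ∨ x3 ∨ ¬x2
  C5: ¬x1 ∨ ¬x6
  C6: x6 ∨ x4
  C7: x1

From the singleton clause (x1), x1 = True.
From the singleton clause (¬x6), x6 = False.
From the singleton clause (x4), x4 = True.
From the singleton clause (¬x2), x2 = False.
From the singleton clause (x5), x5 = True.
From the singleton clause (x3), x3 = True.
Every clause now holds.

x1 ↦ True, x2 ↦ False, x3 ↦ True, x4 ↦ True, x5 ↦ True, x6 ↦ False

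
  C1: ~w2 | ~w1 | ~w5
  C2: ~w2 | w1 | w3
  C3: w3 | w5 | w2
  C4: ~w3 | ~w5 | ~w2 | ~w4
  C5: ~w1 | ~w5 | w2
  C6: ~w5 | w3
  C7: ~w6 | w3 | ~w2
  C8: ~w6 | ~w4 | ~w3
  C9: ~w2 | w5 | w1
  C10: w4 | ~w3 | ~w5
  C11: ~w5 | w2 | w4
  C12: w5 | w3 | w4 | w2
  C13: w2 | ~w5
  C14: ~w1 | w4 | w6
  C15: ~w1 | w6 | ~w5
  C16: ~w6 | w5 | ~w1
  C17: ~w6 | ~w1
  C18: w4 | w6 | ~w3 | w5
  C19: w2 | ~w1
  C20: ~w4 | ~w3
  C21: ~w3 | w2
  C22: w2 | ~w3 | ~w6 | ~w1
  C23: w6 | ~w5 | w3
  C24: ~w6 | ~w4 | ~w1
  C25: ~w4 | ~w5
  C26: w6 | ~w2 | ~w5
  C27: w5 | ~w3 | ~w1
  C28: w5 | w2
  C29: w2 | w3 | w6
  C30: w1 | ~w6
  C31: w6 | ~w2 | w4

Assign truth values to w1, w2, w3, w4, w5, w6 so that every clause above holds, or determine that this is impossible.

w1: 1,  w2: 1,  w3: 0,  w4: 1,  w5: 0,  w6: 0

Case w5 = 0:
(w2) alone gives w2 = 1.
(w1) alone gives w1 = 1.
(~w6) alone gives w6 = 0.
(w4) alone gives w4 = 1.
(~w3) alone gives w3 = 0.
This assignment satisfies each clause.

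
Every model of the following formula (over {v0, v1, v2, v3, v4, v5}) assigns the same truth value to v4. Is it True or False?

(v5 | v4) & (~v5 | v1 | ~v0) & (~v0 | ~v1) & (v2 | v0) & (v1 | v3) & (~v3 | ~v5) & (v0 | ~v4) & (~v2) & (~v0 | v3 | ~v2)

Suppose v4 = 0.
Unit clause (v5) forces v5 = 1.
Unit clause (~v3) forces v3 = 0.
Unit clause (v1) forces v1 = 1.
Unit clause (~v0) forces v0 = 0.
Unit clause (v2) forces v2 = 1.
That conflicts with the unit clause (~v2).
So every satisfying assignment has v4 = True.

True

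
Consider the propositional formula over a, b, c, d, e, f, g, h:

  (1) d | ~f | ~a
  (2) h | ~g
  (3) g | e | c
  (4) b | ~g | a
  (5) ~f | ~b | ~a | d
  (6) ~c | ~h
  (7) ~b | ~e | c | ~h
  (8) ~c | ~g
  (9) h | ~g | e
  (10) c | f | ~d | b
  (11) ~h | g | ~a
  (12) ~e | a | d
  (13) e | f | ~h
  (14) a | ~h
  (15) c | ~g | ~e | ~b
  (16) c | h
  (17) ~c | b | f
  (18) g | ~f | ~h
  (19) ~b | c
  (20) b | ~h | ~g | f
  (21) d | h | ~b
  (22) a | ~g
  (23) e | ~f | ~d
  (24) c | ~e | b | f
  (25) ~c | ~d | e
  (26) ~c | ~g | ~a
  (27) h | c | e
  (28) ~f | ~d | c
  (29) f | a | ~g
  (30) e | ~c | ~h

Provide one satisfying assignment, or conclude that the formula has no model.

a=1,  b=0,  c=1,  d=1,  e=1,  f=1,  g=0,  h=0

Try h = 0.
The clause (~g) is unit, so g = 0.
The clause (c) is unit, so c = 1.
Try b = 0.
The clause (f) is unit, so f = 1.
Try d = 1.
The clause (e) is unit, so e = 1.
No clause remains; a is free.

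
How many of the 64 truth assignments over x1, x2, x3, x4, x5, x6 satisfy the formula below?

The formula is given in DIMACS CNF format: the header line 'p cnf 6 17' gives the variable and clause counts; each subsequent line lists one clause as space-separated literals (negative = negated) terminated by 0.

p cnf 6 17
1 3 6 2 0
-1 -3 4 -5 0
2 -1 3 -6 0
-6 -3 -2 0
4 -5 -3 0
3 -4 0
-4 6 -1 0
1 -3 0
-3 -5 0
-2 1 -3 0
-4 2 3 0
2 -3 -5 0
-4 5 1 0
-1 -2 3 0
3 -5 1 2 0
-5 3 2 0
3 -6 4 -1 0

10

There are 2^6 = 64 truth assignments over (x1, x2, x3, x4, x5, x6).
Split on x4. With x4 = True, the clauses containing x4 are satisfied and ¬x4 drops from the rest; 1 of the 2^5 = 32 assignments to the other variables satisfy what remains.
With x4 = False, by the same count on the reduced clause set, 9 assignments work.
(One model: x1=F, x2=F, x3=F, x4=F, x5=F, x6=T.)
Total: 1 + 9 = 10.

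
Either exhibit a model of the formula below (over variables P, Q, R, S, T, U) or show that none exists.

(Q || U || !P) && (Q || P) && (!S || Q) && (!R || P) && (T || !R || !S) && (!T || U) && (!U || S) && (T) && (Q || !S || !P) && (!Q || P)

From the singleton clause (T), T = true.
From the singleton clause (U), U = true.
From the singleton clause (S), S = true.
From the singleton clause (Q), Q = true.
From the singleton clause (P), P = true.
All clauses hold; R can take either value.

P ↦ true, Q ↦ true, R ↦ false, S ↦ true, T ↦ true, U ↦ true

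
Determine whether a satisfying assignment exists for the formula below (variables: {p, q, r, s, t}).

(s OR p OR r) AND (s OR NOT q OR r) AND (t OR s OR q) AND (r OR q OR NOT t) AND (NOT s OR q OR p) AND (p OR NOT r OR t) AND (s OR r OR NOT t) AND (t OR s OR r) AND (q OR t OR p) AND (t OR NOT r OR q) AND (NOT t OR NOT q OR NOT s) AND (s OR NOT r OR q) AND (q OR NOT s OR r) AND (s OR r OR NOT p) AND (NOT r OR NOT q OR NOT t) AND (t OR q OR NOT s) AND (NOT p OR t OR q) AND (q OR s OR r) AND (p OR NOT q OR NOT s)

Satisfiable

Branch on s: set s = true.
Branch on q: set q = true.
(NOT t) alone gives t = false.
(p) alone gives p = true.
Every clause is now satisfied; r is unconstrained.
A satisfying assignment: p=true,  q=true,  r=false,  s=true,  t=false.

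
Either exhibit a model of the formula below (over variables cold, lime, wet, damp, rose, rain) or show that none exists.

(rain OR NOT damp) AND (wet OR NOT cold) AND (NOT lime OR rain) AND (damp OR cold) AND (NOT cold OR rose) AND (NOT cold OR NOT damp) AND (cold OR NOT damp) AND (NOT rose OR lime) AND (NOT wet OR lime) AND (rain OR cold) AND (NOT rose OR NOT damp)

cold ↦ true,  lime ↦ true,  wet ↦ true,  damp ↦ false,  rose ↦ true,  rain ↦ true

Suppose rain = true.
Suppose wet = true.
(lime) alone gives lime = true.
Suppose damp = false.
(cold) alone gives cold = true.
(rose) alone gives rose = true.
All clauses are satisfied.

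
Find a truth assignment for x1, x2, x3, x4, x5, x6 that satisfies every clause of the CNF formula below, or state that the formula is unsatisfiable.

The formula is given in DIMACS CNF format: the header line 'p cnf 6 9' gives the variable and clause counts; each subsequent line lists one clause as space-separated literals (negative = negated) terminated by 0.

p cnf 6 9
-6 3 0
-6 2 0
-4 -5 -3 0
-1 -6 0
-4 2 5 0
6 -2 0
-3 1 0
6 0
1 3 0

From the singleton clause (x6), x6 = True.
From the singleton clause (x3), x3 = True.
From the singleton clause (x2), x2 = True.
From the singleton clause (¬x1), x1 = False.
Now (x1) is unsatisfied and unit — conflict.

UNSATISFIABLE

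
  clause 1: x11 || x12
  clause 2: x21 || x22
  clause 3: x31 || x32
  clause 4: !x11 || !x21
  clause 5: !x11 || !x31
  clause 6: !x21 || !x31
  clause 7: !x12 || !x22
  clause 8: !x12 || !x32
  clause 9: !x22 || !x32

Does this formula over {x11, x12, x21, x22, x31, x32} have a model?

No, unsatisfiable

Case x11 = true:
(!x21) alone gives x21 = false.
(x22) alone gives x22 = true.
(!x31) alone gives x31 = false.
(x32) alone gives x32 = true.
Now (!x32) is unsatisfied and unit — conflict.
Undo x11 and try x11 = false.
(x12) alone gives x12 = true.
(!x22) alone gives x22 = false.
(x21) alone gives x21 = true.
(!x31) alone gives x31 = false.
(x32) alone gives x32 = true.
Now (!x32) is unsatisfied and unit — conflict.
Neither x11 = true nor x11 = false works.
No assignment satisfies every clause.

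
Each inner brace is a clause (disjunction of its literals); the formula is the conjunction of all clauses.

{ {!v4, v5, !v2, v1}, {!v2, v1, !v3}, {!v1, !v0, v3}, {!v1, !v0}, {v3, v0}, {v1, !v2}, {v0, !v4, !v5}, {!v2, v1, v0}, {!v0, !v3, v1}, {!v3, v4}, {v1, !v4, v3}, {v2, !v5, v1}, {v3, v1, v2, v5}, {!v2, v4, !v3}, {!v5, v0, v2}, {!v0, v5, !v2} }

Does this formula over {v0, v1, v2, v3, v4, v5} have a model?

Branch on v1: set v1 = true.
(!v0) alone gives v0 = false.
(v3) alone gives v3 = true.
(v4) alone gives v4 = true.
(!v5) alone gives v5 = false.
Every clause is now satisfied; v2 is unconstrained.
A satisfying assignment: v0: false, v1: true, v2: true, v3: true, v4: true, v5: false.

Yes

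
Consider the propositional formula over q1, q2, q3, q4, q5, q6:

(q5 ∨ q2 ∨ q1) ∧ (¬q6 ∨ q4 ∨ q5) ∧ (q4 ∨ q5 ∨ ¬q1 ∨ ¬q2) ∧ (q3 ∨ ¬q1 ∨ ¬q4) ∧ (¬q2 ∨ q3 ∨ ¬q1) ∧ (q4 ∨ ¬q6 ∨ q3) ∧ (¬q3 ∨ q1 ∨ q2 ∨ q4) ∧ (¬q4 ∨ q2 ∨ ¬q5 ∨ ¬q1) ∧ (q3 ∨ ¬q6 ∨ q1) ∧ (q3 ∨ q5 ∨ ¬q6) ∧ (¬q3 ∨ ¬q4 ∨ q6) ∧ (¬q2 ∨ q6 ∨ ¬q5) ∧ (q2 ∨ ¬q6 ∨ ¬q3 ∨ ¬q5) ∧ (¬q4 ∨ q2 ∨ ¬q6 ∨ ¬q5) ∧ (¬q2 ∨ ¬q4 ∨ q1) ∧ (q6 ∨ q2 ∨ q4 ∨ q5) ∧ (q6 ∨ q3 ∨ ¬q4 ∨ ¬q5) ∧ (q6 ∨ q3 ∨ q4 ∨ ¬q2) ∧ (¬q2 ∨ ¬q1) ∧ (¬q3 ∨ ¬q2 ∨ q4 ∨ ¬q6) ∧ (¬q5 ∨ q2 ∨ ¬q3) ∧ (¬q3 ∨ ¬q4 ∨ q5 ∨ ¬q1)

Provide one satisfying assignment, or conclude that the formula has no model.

Branch on q2: set q2 = False.
Branch on q5: set q5 = True.
Unit clause (¬q3) forces q3 = False.
Branch on q1: set q1 = False.
Unit clause (¬q6) forces q6 = False.
Unit clause (¬q4) forces q4 = False.
Every clause now holds.

q1 ↦ False, q2 ↦ False, q3 ↦ False, q4 ↦ False, q5 ↦ True, q6 ↦ False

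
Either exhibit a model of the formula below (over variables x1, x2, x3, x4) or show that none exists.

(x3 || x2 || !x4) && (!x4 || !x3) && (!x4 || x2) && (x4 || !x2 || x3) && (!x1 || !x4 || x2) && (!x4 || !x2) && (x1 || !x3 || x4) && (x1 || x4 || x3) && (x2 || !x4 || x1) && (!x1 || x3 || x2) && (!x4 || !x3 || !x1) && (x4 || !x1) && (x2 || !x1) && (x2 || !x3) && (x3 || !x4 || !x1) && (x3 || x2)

Branch on x4: set x4 = false.
Unit clause (!x1) forces x1 = false.
Unit clause (!x3) forces x3 = false.
But (x3) is also a unit clause — contradiction.
Backtrack on x4: now try x4 = true.
Unit clause (!x3) forces x3 = false.
Unit clause (x2) forces x2 = true.
But (!x2) is also a unit clause — contradiction.
Both values of x4 lead to a conflict.

UNSATISFIABLE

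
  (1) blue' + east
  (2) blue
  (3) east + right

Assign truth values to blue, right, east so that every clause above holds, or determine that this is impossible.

blue=1,  right=1,  east=1

(blue) alone gives blue = 1.
(east) alone gives east = 1.
All clauses hold; right can take either value.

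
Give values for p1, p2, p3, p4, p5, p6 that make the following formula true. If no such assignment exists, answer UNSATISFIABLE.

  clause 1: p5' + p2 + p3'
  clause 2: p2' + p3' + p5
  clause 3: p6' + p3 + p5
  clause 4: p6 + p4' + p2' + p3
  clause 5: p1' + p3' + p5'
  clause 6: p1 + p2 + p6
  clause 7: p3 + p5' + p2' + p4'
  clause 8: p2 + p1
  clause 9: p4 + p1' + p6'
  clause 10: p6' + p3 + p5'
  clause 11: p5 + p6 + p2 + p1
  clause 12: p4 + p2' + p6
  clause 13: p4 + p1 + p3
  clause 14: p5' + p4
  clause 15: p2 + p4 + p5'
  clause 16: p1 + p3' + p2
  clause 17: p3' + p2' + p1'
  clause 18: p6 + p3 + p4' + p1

p1 ↦ 0,  p2 ↦ 1,  p3 ↦ 1,  p4 ↦ 1,  p5 ↦ 1,  p6 ↦ 0

Case p2 = 1:
Case p3 = 1:
(p5) alone gives p5 = 1.
(p1') alone gives p1 = 0.
(p4) alone gives p4 = 1.
No clause remains; p6 is free.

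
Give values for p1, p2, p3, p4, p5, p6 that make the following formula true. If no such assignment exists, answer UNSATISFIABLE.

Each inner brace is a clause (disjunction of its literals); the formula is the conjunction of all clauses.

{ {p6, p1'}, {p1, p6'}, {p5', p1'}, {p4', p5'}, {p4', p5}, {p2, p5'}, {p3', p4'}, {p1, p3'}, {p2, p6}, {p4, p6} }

Suppose p6 = 1.
The clause (p1) is unit, so p1 = 1.
The clause (p5') is unit, so p5 = 0.
The clause (p4') is unit, so p4 = 0.
Every clause is now satisfied; p2, p3 are unconstrained.

p1: 1; p2: 1; p3: 0; p4: 0; p5: 0; p6: 1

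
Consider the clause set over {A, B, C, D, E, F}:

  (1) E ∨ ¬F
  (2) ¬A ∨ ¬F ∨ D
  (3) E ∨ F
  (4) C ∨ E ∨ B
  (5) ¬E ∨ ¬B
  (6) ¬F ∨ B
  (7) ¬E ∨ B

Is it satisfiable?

Suppose E = True.
From the singleton clause (¬B), B = False.
That conflicts with the unit clause (B).
Backtrack on E: now try E = False.
From the singleton clause (¬F), F = False.
That conflicts with the unit clause (F).
Both values of E lead to a conflict.
No assignment satisfies every clause.

No, unsatisfiable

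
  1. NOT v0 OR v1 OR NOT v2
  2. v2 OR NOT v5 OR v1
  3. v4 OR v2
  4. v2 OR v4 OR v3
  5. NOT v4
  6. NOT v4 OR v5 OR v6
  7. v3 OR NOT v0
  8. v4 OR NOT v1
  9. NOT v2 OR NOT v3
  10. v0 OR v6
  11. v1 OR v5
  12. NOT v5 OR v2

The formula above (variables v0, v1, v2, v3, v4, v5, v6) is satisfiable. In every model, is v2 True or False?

True

Suppose v2 = false.
Unit clause (v4) forces v4 = true.
That conflicts with the unit clause (NOT v4).
So every satisfying assignment has v2 = True.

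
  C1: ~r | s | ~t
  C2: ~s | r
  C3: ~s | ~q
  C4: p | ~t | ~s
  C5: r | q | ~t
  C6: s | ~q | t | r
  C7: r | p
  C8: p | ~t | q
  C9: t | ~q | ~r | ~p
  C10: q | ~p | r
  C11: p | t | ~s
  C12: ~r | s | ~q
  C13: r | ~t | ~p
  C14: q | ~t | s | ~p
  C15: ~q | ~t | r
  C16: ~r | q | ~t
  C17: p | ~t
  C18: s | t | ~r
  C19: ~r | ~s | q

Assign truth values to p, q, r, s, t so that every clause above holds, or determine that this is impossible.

UNSATISFIABLE

Case s = 0:
Case r = 0:
(p) alone gives p = 1.
(q) alone gives q = 1.
(t) alone gives t = 1.
But (~t) is also a unit clause — contradiction.
So r must be the other value — set r = 1.
(~t) alone gives t = 0.
But (t) is also a unit clause — contradiction.
Neither r = 1 nor r = 0 works.
So s must be the other value — set s = 1.
(r) alone gives r = 1.
(~q) alone gives q = 0.
But (q) is also a unit clause — contradiction.
Neither s = 1 nor s = 0 works.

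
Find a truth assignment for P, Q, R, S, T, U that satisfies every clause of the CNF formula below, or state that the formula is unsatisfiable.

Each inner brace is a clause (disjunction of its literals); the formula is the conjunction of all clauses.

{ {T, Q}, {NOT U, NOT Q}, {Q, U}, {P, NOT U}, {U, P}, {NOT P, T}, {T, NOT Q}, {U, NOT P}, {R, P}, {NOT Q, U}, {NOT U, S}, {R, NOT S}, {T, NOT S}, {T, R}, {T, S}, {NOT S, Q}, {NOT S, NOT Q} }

UNSATISFIABLE

Branch on T: set T = true.
Branch on U: set U = false.
Unit clause (Q) forces Q = true.
Now (NOT Q) is unsatisfied and unit — conflict.
That branch fails; take U = true instead.
Unit clause (NOT Q) forces Q = false.
Unit clause (P) forces P = true.
Unit clause (S) forces S = true.
Now (NOT S) is unsatisfied and unit — conflict.
Neither U = true nor U = false works.
That branch fails; take T = false instead.
Unit clause (Q) forces Q = true.
Now (NOT Q) is unsatisfied and unit — conflict.
Neither T = true nor T = false works.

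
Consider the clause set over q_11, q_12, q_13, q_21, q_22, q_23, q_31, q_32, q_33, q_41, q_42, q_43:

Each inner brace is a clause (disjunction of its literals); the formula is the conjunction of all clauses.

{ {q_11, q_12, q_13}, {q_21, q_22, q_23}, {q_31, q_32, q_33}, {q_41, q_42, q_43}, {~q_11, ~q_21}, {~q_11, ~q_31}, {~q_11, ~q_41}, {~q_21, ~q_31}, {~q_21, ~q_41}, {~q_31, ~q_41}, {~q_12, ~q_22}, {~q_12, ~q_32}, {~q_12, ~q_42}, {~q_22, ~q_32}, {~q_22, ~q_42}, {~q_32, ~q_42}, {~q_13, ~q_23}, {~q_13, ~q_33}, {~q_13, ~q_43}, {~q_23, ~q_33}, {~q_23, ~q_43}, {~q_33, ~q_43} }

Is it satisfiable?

Unsatisfiable

Try q_11 = 0.
Try q_12 = 1.
(~q_22) alone gives q_22 = 0.
(~q_32) alone gives q_32 = 0.
(~q_42) alone gives q_42 = 0.
Try q_21 = 1.
(~q_31) alone gives q_31 = 0.
(q_33) alone gives q_33 = 1.
(~q_41) alone gives q_41 = 0.
(q_43) alone gives q_43 = 1.
But (~q_43) is also a unit clause — contradiction.
So q_21 must be the other value — set q_21 = 0.
(q_23) alone gives q_23 = 1.
(~q_13) alone gives q_13 = 0.
(~q_33) alone gives q_33 = 0.
(q_31) alone gives q_31 = 1.
(~q_41) alone gives q_41 = 0.
(q_43) alone gives q_43 = 1.
But (~q_43) is also a unit clause — contradiction.
Both values of q_21 lead to a conflict.
So q_12 must be the other value — set q_12 = 0.
(q_13) alone gives q_13 = 1.
(~q_23) alone gives q_23 = 0.
(~q_33) alone gives q_33 = 0.
(~q_43) alone gives q_43 = 0.
Try q_21 = 1.
(~q_31) alone gives q_31 = 0.
(q_32) alone gives q_32 = 1.
(~q_41) alone gives q_41 = 0.
(q_42) alone gives q_42 = 1.
But (~q_42) is also a unit clause — contradiction.
So q_21 must be the other value — set q_21 = 0.
(q_22) alone gives q_22 = 1.
(~q_32) alone gives q_32 = 0.
(q_31) alone gives q_31 = 1.
(~q_41) alone gives q_41 = 0.
(q_42) alone gives q_42 = 1.
But (~q_42) is also a unit clause — contradiction.
Both values of q_21 lead to a conflict.
Both values of q_12 lead to a conflict.
So q_11 must be the other value — set q_11 = 1.
(~q_21) alone gives q_21 = 0.
(~q_31) alone gives q_31 = 0.
(~q_41) alone gives q_41 = 0.
Try q_22 = 1.
(~q_12) alone gives q_12 = 0.
(~q_32) alone gives q_32 = 0.
(q_33) alone gives q_33 = 1.
(~q_42) alone gives q_42 = 0.
(q_43) alone gives q_43 = 1.
But (~q_43) is also a unit clause — contradiction.
So q_22 must be the other value — set q_22 = 0.
(q_23) alone gives q_23 = 1.
(~q_13) alone gives q_13 = 0.
(~q_33) alone gives q_33 = 0.
(q_32) alone gives q_32 = 1.
(~q_12) alone gives q_12 = 0.
(~q_42) alone gives q_42 = 0.
(q_43) alone gives q_43 = 1.
But (~q_43) is also a unit clause — contradiction.
Both values of q_22 lead to a conflict.
Both values of q_11 lead to a conflict.
No assignment satisfies every clause.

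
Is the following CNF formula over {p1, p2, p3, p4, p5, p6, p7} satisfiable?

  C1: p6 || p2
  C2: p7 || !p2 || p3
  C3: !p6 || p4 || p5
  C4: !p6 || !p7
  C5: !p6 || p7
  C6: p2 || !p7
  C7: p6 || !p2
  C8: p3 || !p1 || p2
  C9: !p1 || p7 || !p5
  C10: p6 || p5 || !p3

No

Branch on p6: set p6 = true.
Unit clause (!p7) forces p7 = false.
Now (p7) is unsatisfied and unit — conflict.
Backtrack on p6: now try p6 = false.
Unit clause (p2) forces p2 = true.
Now (!p2) is unsatisfied and unit — conflict.
Neither p6 = true nor p6 = false works.
No assignment satisfies every clause.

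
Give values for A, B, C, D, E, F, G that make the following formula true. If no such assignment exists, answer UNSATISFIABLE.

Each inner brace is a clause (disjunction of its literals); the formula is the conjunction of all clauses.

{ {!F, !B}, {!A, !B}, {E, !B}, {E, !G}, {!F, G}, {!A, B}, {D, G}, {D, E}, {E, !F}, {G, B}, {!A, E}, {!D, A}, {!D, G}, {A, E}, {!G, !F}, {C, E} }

A=false; B=false; C=true; D=false; E=true; F=false; G=true

Suppose F = false.
Suppose A = false.
Unit clause (!D) forces D = false.
Unit clause (G) forces G = true.
Unit clause (E) forces E = true.
Every clause is now satisfied; B, C are unconstrained.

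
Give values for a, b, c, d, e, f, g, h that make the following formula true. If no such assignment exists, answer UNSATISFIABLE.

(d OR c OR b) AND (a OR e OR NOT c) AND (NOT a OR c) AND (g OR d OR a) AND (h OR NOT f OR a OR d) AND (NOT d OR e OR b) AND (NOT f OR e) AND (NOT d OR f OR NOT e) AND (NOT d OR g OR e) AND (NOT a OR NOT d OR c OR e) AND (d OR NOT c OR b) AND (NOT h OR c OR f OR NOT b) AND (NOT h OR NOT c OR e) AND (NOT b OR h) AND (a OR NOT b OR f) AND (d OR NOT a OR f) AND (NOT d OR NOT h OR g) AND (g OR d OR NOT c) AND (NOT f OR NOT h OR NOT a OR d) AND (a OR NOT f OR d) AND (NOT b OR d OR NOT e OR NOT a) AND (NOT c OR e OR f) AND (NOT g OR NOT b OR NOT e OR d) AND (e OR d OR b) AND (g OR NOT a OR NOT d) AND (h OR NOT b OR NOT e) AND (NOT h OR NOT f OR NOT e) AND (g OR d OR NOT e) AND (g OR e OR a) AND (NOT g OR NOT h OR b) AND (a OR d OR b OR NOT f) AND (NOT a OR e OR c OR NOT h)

a ↦ false, b ↦ false, c ↦ false, d ↦ true, e ↦ true, f ↦ true, g ↦ true, h ↦ false

Branch on a: set a = false.
Branch on e: set e = true.
Branch on g: set g = true.
Branch on d: set d = true.
Unit clause (f) forces f = true.
Unit clause (NOT h) forces h = false.
Unit clause (NOT b) forces b = false.
Every clause is now satisfied; c is unconstrained.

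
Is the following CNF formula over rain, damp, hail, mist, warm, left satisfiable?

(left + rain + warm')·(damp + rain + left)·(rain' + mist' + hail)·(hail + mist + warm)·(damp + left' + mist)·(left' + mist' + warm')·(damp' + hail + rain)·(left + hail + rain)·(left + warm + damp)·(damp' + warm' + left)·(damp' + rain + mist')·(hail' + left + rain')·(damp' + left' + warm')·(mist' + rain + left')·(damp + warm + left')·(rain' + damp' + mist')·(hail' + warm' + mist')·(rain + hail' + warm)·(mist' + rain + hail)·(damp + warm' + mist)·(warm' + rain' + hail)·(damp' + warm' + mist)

Branch on left: set left = 1.
Branch on damp: set damp = 1.
Unit clause (warm') forces warm = 0.
Branch on hail: set hail = 1.
Unit clause (rain) forces rain = 1.
Unit clause (mist') forces mist = 0.
Every clause now holds.
A satisfying assignment: rain: 1, damp: 1, hail: 1, mist: 0, warm: 0, left: 1.

Yes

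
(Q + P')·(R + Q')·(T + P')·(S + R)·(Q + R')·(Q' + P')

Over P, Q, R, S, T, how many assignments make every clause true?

There are 2^5 = 32 truth assignments over (P, Q, R, S, T).
Split on Q. With Q = 1, the clauses containing Q are satisfied and Q' drops from the rest; 4 of the 2^4 = 16 assignments to the other variables satisfy what remains.
With Q = 0, by the same count on the reduced clause set, 2 assignments work.
(One model: P=F, Q=F, R=F, S=T, T=F.)
Total: 4 + 2 = 6.

6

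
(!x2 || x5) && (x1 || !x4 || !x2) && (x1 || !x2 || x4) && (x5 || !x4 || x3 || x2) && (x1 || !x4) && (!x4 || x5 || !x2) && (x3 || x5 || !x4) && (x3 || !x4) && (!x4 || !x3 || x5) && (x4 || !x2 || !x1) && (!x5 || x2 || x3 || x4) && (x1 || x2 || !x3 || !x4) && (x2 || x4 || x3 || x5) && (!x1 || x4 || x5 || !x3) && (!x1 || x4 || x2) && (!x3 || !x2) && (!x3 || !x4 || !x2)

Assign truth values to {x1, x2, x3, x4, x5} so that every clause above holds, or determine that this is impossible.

Suppose x2 = false.
Suppose x1 = false.
(!x4) alone gives x4 = false.
Suppose x5 = true.
(x3) alone gives x3 = true.
Every clause now holds.

x1: false,  x2: false,  x3: true,  x4: false,  x5: true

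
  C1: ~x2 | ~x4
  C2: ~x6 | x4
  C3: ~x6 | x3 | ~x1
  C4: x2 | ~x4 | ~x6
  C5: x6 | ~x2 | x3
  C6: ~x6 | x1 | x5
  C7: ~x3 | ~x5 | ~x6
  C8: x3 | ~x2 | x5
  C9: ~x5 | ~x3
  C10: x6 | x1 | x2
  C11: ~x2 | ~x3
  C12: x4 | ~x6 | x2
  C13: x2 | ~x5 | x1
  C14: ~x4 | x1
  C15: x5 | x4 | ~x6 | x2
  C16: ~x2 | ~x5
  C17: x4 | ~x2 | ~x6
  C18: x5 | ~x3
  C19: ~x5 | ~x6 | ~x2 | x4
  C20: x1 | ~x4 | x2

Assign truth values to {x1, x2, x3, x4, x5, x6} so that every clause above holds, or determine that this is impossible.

x1 ↦ 1, x2 ↦ 0, x3 ↦ 0, x4 ↦ 1, x5 ↦ 1, x6 ↦ 0

Case x2 = 0:
Case x6 = 0:
(x1) alone gives x1 = 1.
Case x5 = 1:
(~x3) alone gives x3 = 0.
All clauses hold; x4 can take either value.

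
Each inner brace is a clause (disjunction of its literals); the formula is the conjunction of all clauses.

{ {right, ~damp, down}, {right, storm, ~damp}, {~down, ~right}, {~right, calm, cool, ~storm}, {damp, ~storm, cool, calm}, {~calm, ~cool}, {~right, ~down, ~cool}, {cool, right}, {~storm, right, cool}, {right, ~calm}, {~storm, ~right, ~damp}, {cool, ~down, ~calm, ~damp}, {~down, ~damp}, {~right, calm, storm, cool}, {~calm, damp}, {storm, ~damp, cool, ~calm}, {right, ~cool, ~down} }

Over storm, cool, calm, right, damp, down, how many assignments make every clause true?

There are 2^6 = 64 truth assignments over (storm, cool, calm, right, damp, down).
Split on damp. With damp = 1, the clauses containing damp are satisfied and ~damp drops from the rest; 1 of the 2^5 = 32 assignments to the other variables satisfy what remains.
With damp = 0, by the same count on the reduced clause set, 4 assignments work.
(One model: storm=F, cool=T, calm=F, right=F, damp=F, down=F.)
Total: 1 + 4 = 5.

5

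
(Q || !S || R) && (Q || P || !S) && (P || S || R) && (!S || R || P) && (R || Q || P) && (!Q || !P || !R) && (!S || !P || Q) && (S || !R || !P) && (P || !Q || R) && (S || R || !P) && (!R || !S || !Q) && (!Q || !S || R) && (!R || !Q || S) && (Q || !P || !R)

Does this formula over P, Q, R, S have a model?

Yes

Suppose Q = false.
Suppose S = false.
Suppose P = false.
The clause (R) is unit, so R = true.
All clauses are satisfied.
A satisfying assignment: P=false, Q=false, R=true, S=false.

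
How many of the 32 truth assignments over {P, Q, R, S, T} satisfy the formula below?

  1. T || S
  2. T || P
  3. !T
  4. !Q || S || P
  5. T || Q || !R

There are 2^5 = 32 truth assignments over (P, Q, R, S, T).
Split on P. With P = true, the clauses containing P are satisfied and !P drops from the rest; 3 of the 2^4 = 16 assignments to the other variables satisfy what remains.
With P = false, by the same count on the reduced clause set, 0 assignments work.
Total: 3 + 0 = 3.

3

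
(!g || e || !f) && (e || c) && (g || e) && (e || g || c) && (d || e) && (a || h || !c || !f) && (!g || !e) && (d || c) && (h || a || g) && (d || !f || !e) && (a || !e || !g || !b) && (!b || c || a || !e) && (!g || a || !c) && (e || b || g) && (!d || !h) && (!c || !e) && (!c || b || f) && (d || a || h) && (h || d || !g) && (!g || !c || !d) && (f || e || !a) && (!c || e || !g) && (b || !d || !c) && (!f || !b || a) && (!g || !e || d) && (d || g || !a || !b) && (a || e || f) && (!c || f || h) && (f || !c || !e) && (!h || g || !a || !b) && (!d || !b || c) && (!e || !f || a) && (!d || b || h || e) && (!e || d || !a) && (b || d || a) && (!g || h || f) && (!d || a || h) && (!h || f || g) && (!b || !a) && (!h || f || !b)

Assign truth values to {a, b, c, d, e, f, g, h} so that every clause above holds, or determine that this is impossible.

Branch on e: set e = true.
The clause (!g) is unit, so g = false.
The clause (!c) is unit, so c = false.
The clause (d) is unit, so d = true.
The clause (!h) is unit, so h = false.
The clause (a) is unit, so a = true.
The clause (!b) is unit, so b = false.
Every clause is now satisfied; f is unconstrained.

a=true, b=false, c=false, d=true, e=true, f=false, g=false, h=false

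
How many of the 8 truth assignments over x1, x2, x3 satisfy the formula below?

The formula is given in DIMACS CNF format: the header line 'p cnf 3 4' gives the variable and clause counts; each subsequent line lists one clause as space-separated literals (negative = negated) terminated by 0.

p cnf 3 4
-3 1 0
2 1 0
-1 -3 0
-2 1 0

There are 2^3 = 8 truth assignments over (x1, x2, x3).
Check each against the 4 clauses (columns in the order x1, x2, x3):
  F F F  ✗ fails (x2 ∨ x1)
  F F T  ✗ fails (¬x3 ∨ x1)
  F T F  ✗ fails (¬x2 ∨ x1)
  F T T  ✗ fails (¬x3 ∨ x1)
  T F F  ✓ satisfies all
  T F T  ✗ fails (¬x1 ∨ ¬x3)
  T T F  ✓ satisfies all
  T T T  ✗ fails (¬x1 ∨ ¬x3)
2 of the 8 rows are models.

2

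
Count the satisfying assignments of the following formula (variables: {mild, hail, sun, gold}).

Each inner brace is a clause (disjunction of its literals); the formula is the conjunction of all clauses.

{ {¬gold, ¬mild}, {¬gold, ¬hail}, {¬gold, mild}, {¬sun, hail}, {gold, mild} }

3

There are 2^4 = 16 truth assignments over (mild, hail, sun, gold).
Split on gold. With gold = True, the clauses containing gold are satisfied and ¬gold drops from the rest; 0 of the 2^3 = 8 assignments to the other variables satisfy what remains.
With gold = False, by the same count on the reduced clause set, 3 assignments work.
Total: 0 + 3 = 3.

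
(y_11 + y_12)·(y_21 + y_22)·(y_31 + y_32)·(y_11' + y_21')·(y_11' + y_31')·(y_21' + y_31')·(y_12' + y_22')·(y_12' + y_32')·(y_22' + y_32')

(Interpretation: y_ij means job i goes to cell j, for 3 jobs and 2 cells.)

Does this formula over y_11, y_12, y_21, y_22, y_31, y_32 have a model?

Case y_11 = 1:
From the singleton clause (y_21'), y_21 = 0.
From the singleton clause (y_22), y_22 = 1.
From the singleton clause (y_31'), y_31 = 0.
From the singleton clause (y_32), y_32 = 1.
But (y_32') is also a unit clause — contradiction.
Backtrack on y_11: now try y_11 = 0.
From the singleton clause (y_12), y_12 = 1.
From the singleton clause (y_22'), y_22 = 0.
From the singleton clause (y_21), y_21 = 1.
From the singleton clause (y_31'), y_31 = 0.
From the singleton clause (y_32), y_32 = 1.
But (y_32') is also a unit clause — contradiction.
Neither y_11 = 1 nor y_11 = 0 works.
No assignment satisfies every clause.

Unsatisfiable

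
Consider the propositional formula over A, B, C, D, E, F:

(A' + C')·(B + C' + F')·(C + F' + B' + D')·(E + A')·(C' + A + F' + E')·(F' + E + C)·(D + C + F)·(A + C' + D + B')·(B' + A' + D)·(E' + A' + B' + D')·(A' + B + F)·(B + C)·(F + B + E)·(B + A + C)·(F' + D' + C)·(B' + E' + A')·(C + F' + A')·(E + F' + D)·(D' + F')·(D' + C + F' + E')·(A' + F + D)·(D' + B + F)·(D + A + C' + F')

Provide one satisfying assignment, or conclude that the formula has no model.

A: 0,  B: 1,  C: 0,  D: 1,  E: 0,  F: 0

Branch on A: set A = 0.
Branch on B: set B = 1.
Branch on C: set C = 0.
Branch on F: set F = 0.
From the singleton clause (D), D = 1.
All clauses hold; E can take either value.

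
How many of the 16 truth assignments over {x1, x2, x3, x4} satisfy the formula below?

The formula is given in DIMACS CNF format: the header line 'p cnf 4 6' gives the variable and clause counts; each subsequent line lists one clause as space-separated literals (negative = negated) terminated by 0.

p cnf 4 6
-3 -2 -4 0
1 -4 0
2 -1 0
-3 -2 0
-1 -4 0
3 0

There are 2^4 = 16 truth assignments over (x1, x2, x3, x4).
Check each against the 6 clauses (columns in the order x1, x2, x3, x4):
  F F F F  ✗ fails (x3)
  F F F T  ✗ fails (x1 ∨ ¬x4)
  F F T F  ✓ satisfies all
  F F T T  ✗ fails (x1 ∨ ¬x4)
  F T F F  ✗ fails (x3)
  F T F T  ✗ fails (x1 ∨ ¬x4)
  F T T F  ✗ fails (¬x3 ∨ ¬x2)
  F T T T  ✗ fails (¬x3 ∨ ¬x2 ∨ ¬x4)
  T F F F  ✗ fails (x2 ∨ ¬x1)
  T F F T  ✗ fails (x2 ∨ ¬x1)
  T F T F  ✗ fails (x2 ∨ ¬x1)
  T F T T  ✗ fails (x2 ∨ ¬x1)
  T T F F  ✗ fails (x3)
  T T F T  ✗ fails (¬x1 ∨ ¬x4)
  T T T F  ✗ fails (¬x3 ∨ ¬x2)
  T T T T  ✗ fails (¬x3 ∨ ¬x2 ∨ ¬x4)
1 of the 16 rows is a model.

1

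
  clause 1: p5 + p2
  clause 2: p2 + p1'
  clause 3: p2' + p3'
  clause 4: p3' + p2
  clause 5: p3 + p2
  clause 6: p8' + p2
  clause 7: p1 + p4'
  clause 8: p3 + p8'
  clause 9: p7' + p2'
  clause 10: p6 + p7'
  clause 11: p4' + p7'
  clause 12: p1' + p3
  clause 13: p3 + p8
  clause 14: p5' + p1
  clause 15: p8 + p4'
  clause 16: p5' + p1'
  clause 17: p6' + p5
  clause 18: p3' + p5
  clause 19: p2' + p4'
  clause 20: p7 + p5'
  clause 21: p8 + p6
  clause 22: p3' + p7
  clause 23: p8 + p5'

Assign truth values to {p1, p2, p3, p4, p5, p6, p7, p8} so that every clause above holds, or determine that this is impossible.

Branch on p5: set p5 = 1.
From the singleton clause (p1), p1 = 1.
That conflicts with the unit clause (p1').
Backtrack on p5: now try p5 = 0.
From the singleton clause (p2), p2 = 1.
From the singleton clause (p3'), p3 = 0.
From the singleton clause (p8'), p8 = 0.
That conflicts with the unit clause (p8).
Both values of p5 lead to a conflict.

UNSATISFIABLE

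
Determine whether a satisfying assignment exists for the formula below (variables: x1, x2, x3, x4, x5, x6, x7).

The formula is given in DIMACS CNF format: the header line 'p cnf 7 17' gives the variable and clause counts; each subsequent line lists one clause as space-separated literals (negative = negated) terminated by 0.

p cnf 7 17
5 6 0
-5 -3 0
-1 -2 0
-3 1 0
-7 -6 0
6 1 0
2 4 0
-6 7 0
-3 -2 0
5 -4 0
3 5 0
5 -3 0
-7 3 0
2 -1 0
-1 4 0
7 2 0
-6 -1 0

Try x5 = True.
(¬x3) alone gives x3 = False.
(¬x7) alone gives x7 = False.
(¬x6) alone gives x6 = False.
(x1) alone gives x1 = True.
(¬x2) alone gives x2 = False.
Now (x2) is unsatisfied and unit — conflict.
That branch fails; take x5 = False instead.
(x6) alone gives x6 = True.
(¬x7) alone gives x7 = False.
Now (x7) is unsatisfied and unit — conflict.
Both values of x5 lead to a conflict.
No assignment satisfies every clause.

No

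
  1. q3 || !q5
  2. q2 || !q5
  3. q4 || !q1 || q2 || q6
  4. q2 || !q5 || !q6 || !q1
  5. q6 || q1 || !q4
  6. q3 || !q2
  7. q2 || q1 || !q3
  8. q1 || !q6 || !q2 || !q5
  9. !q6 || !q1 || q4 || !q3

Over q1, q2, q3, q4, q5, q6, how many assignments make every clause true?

18

There are 2^6 = 64 truth assignments over (q1, q2, q3, q4, q5, q6).
Split on q4. With q4 = true, the clauses containing q4 are satisfied and !q4 drops from the rest; 10 of the 2^5 = 32 assignments to the other variables satisfy what remains.
With q4 = false, by the same count on the reduced clause set, 8 assignments work.
(One model: q1=F, q2=F, q3=F, q4=F, q5=F, q6=F.)
Total: 10 + 8 = 18.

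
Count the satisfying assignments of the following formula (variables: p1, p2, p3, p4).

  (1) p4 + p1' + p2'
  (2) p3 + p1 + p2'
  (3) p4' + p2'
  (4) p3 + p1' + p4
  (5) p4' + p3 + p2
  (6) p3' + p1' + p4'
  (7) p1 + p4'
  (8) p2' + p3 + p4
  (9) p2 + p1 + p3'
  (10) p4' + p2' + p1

3

There are 2^4 = 16 truth assignments over (p1, p2, p3, p4).
Split on p1. With p1 = 1, the clauses containing p1 are satisfied and p1' drops from the rest; 1 of the 2^3 = 8 assignments to the other variables satisfy what remains.
With p1 = 0, by the same count on the reduced clause set, 2 assignments work.
(One model: p1=F, p2=F, p3=F, p4=F.)
Total: 1 + 2 = 3.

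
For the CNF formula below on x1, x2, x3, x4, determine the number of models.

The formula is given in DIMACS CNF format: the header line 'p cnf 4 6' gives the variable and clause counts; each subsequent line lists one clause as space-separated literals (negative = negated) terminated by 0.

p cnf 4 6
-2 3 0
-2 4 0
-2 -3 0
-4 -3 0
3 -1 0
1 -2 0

4

There are 2^4 = 16 truth assignments over (x1, x2, x3, x4).
Check each against the 6 clauses (columns in the order x1, x2, x3, x4):
  F F F F  ✓ satisfies all
  F F F T  ✓ satisfies all
  F F T F  ✓ satisfies all
  F F T T  ✗ fails (¬x4 ∨ ¬x3)
  F T F F  ✗ fails (¬x2 ∨ x3)
  F T F T  ✗ fails (¬x2 ∨ x3)
  F T T F  ✗ fails (¬x2 ∨ x4)
  F T T T  ✗ fails (¬x2 ∨ ¬x3)
  T F F F  ✗ fails (x3 ∨ ¬x1)
  T F F T  ✗ fails (x3 ∨ ¬x1)
  T F T F  ✓ satisfies all
  T F T T  ✗ fails (¬x4 ∨ ¬x3)
  T T F F  ✗ fails (¬x2 ∨ x3)
  T T F T  ✗ fails (¬x2 ∨ x3)
  T T T F  ✗ fails (¬x2 ∨ x4)
  T T T T  ✗ fails (¬x2 ∨ ¬x3)
4 of the 16 rows are models.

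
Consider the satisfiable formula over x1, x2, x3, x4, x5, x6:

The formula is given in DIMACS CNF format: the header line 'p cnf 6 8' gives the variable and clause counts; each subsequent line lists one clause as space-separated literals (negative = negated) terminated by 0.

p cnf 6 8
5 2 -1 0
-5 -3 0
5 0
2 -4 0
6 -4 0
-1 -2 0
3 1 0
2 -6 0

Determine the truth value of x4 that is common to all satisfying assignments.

Suppose x4 = True.
The clause (x5) is unit, so x5 = True.
The clause (¬x3) is unit, so x3 = False.
The clause (x2) is unit, so x2 = True.
The clause (x6) is unit, so x6 = True.
The clause (¬x1) is unit, so x1 = False.
That conflicts with the unit clause (x1).
So every satisfying assignment has x4 = False.

False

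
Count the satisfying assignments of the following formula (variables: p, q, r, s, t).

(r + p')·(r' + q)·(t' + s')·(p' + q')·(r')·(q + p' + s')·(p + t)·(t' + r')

2

There are 2^5 = 32 truth assignments over (p, q, r, s, t).
Split on t. With t = 1, the clauses containing t are satisfied and t' drops from the rest; 2 of the 2^4 = 16 assignments to the other variables satisfy what remains.
With t = 0, by the same count on the reduced clause set, 0 assignments work.
(One model: p=F, q=F, r=F, s=F, t=T.)
Total: 2 + 0 = 2.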